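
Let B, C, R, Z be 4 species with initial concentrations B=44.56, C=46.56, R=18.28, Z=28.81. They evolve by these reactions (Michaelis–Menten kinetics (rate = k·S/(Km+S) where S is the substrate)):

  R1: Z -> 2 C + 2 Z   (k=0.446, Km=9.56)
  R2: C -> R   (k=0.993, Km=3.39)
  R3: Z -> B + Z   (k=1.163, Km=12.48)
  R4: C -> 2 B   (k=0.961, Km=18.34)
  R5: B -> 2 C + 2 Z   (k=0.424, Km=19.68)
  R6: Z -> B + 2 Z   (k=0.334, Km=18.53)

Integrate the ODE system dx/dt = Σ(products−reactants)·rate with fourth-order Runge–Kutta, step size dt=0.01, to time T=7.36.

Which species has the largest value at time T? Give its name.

RK4 with dt=0.01: 736 steps to T=7.36. Trajectory (selected grid times):
t=0.00: B=44.56 C=46.56 R=18.28 Z=28.81
t=0.82: B=46.28 C=46.27 R=19.04 Z=29.74
t=1.64: B=48.01 C=46.00 R=19.80 Z=30.68
t=2.45: B=49.72 C=45.73 R=20.55 Z=31.61
t=3.27: B=51.45 C=45.48 R=21.30 Z=32.57
t=4.09: B=53.19 C=45.23 R=22.06 Z=33.53
t=4.91: B=54.93 C=45.00 R=22.82 Z=34.51
t=5.72: B=56.65 C=44.77 R=23.57 Z=35.47
t=6.54: B=58.40 C=44.55 R=24.32 Z=36.46
t=7.36: B=60.15 C=44.34 R=25.08 Z=37.46
At T=7.36: B=60.15 C=44.34 R=25.08 Z=37.46; the largest is B.

Dominant species at T: B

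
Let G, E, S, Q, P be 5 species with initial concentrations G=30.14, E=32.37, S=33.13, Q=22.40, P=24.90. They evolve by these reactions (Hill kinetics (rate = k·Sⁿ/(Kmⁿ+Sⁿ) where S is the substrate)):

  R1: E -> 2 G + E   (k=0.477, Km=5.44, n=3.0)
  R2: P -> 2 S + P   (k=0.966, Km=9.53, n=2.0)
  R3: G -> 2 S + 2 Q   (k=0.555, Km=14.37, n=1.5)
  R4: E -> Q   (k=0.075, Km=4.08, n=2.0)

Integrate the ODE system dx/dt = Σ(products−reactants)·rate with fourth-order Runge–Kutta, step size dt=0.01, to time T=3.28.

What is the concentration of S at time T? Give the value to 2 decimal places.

S at T = 41.42

RK4 with dt=0.01: 328 steps to T=3.28. Trajectory (selected grid times):
t=0.00: G=30.14 E=32.37 S=33.13 Q=22.40 P=24.90
t=0.36: G=30.33 E=32.34 S=34.04 Q=22.73 P=24.90
t=0.73: G=30.53 E=32.32 S=34.97 Q=23.06 P=24.90
t=1.09: G=30.72 E=32.29 S=35.88 Q=23.39 P=24.90
t=1.46: G=30.91 E=32.26 S=36.82 Q=23.73 P=24.90
t=1.82: G=31.10 E=32.24 S=37.73 Q=24.06 P=24.90
t=2.19: G=31.30 E=32.21 S=38.66 Q=24.40 P=24.90
t=2.55: G=31.49 E=32.18 S=39.57 Q=24.73 P=24.90
t=2.92: G=31.68 E=32.15 S=40.51 Q=25.08 P=24.90
t=3.28: G=31.87 E=32.13 S=41.42 Q=25.41 P=24.90
Read off S at T=3.28: 41.42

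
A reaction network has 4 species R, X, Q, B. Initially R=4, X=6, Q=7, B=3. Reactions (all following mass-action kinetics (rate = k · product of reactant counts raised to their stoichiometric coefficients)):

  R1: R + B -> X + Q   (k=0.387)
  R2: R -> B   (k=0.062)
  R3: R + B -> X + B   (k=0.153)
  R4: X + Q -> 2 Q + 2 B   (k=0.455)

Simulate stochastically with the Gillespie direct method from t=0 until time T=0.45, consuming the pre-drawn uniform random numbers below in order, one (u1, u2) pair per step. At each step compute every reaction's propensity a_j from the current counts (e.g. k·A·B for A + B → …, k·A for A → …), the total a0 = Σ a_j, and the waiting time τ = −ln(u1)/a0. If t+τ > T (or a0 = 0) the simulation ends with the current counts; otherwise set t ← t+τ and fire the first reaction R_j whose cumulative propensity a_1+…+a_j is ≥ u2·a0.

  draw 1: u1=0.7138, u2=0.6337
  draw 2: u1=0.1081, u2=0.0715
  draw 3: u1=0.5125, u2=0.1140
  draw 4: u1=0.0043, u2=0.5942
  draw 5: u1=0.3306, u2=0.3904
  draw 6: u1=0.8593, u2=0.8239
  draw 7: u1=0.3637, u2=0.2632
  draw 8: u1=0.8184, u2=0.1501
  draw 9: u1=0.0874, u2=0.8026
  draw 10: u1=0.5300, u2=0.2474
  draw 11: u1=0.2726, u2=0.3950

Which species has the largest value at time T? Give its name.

t=0.000: R=4 X=6 Q=7 B=3
Draw 1: a1=4.644, a2=0.248, a3=1.836, a4=19.110, a0=25.838; τ=−ln(0.7138)/25.838=0.013 → t=0.013; u2·a0=0.6337·25.838=16.374; a1+…+a3=6.728 < 16.374 ≤ a1+…+a4=25.838 → R4 fires; R=4 X=5 Q=8 B=5
Draw 2: a1=7.740, a2=0.248, a3=3.060, a4=18.200, a0=29.248; τ=−ln(0.1081)/29.248=0.076 → t=0.089; u2·a0=0.0715·29.248=2.091 ≤ a1=7.740 → R1 fires; R=3 X=6 Q=9 B=4
Draw 3: a1=4.644, a2=0.186, a3=1.836, a4=24.570, a0=31.236; τ=−ln(0.5125)/31.236=0.021 → t=0.111; u2·a0=0.1140·31.236=3.561 ≤ a1=4.644 → R1 fires; R=2 X=7 Q=10 B=3
Draw 4: a1=2.322, a2=0.124, a3=0.918, a4=31.850, a0=35.214; τ=−ln(0.0043)/35.214=0.155 → t=0.265; u2·a0=0.5942·35.214=20.924; a1+…+a3=3.364 < 20.924 ≤ a1+…+a4=35.214 → R4 fires; R=2 X=6 Q=11 B=5
Draw 5: a1=3.870, a2=0.124, a3=1.530, a4=30.030, a0=35.554; τ=−ln(0.3306)/35.554=0.031 → t=0.296; u2·a0=0.3904·35.554=13.880; a1+…+a3=5.524 < 13.880 ≤ a1+…+a4=35.554 → R4 fires; R=2 X=5 Q=12 B=7
Draw 6: a1=5.418, a2=0.124, a3=2.142, a4=27.300, a0=34.984; τ=−ln(0.8593)/34.984=0.004 → t=0.301; u2·a0=0.8239·34.984=28.823; a1+…+a3=7.684 < 28.823 ≤ a1+…+a4=34.984 → R4 fires; R=2 X=4 Q=13 B=9
Draw 7: a1=6.966, a2=0.124, a3=2.754, a4=23.660, a0=33.504; τ=−ln(0.3637)/33.504=0.030 → t=0.331; u2·a0=0.2632·33.504=8.818; a1+a2=7.090 < 8.818 ≤ a1+…+a3=9.844 → R3 fires; R=1 X=5 Q=13 B=9
Draw 8: a1=3.483, a2=0.062, a3=1.377, a4=29.575, a0=34.497; τ=−ln(0.8184)/34.497=0.006 → t=0.337; u2·a0=0.1501·34.497=5.178; a1+…+a3=4.922 < 5.178 ≤ a1+…+a4=34.497 → R4 fires; R=1 X=4 Q=14 B=11
Draw 9: a1=4.257, a2=0.062, a3=1.683, a4=25.480, a0=31.482; τ=−ln(0.0874)/31.482=0.077 → t=0.414; u2·a0=0.8026·31.482=25.267; a1+…+a3=6.002 < 25.267 ≤ a1+…+a4=31.482 → R4 fires; R=1 X=3 Q=15 B=13
Draw 10: a1=5.031, a2=0.062, a3=1.989, a4=20.475, a0=27.557; τ=−ln(0.5300)/27.557=0.023 → t=0.437; u2·a0=0.2474·27.557=6.818; a1+a2=5.093 < 6.818 ≤ a1+…+a3=7.082 → R3 fires; R=0 X=4 Q=15 B=13
Draw 11: a1=0.000, a2=0.000, a3=0.000, a4=27.300, a0=27.300; τ=−ln(0.2726)/27.300=0.048 → t=0.485 > T=0.45: stop.
At T=0.45: R=0 X=4 Q=15 B=13; the largest is Q.

Dominant species at T: Q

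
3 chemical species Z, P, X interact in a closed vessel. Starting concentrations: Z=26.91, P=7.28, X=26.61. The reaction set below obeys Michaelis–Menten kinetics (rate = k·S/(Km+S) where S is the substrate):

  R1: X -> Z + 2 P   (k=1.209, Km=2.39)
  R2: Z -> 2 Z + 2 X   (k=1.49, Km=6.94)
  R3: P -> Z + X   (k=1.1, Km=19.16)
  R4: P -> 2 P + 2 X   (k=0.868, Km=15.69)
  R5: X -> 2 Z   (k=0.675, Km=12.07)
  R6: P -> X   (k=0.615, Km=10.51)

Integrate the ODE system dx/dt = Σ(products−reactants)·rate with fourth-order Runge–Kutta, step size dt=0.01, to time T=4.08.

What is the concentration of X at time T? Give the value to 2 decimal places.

X at T = 35.98

RK4 with dt=0.01: 408 steps to T=4.08. Trajectory (selected grid times):
t=0.00: Z=26.91 P=7.28 X=26.61
t=0.45: Z=28.51 P=8.15 X=27.49
t=0.91: Z=30.17 P=9.03 X=28.43
t=1.36: Z=31.81 P=9.89 X=29.40
t=1.81: Z=33.47 P=10.74 X=30.41
t=2.27: Z=35.19 P=11.61 X=31.47
t=2.72: Z=36.89 P=12.45 X=32.55
t=3.17: Z=38.61 P=13.29 X=33.65
t=3.63: Z=40.38 P=14.14 X=34.81
t=4.08: Z=42.13 P=14.98 X=35.98
Read off X at T=4.08: 35.98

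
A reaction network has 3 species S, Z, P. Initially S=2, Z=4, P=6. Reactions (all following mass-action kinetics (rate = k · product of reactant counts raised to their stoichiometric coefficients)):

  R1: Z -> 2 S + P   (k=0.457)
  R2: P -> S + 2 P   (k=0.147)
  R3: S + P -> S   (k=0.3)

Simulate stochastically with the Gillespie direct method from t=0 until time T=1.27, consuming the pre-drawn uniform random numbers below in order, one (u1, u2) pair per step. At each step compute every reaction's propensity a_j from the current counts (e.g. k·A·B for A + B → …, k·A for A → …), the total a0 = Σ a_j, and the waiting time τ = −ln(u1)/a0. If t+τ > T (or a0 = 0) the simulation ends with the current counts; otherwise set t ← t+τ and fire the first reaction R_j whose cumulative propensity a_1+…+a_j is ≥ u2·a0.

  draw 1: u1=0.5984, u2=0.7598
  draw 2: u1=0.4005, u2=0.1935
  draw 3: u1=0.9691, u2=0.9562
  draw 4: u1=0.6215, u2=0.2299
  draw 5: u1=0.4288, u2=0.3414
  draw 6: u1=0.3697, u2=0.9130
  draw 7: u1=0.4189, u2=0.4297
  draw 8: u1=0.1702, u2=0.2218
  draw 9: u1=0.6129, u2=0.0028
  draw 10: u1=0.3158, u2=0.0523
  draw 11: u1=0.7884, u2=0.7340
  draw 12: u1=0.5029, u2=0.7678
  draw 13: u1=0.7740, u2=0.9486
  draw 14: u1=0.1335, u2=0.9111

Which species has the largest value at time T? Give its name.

Dominant species at T: S

t=0.000: S=2 Z=4 P=6
Draw 1: a1=1.828, a2=0.882, a3=3.600, a0=6.310; τ=−ln(0.5984)/6.310=0.081 → t=0.081; u2·a0=0.7598·6.310=4.794; a1+a2=2.710 < 4.794 ≤ a1+…+a3=6.310 → R3 fires; S=2 Z=4 P=5
Draw 2: a1=1.828, a2=0.735, a3=3.000, a0=5.563; τ=−ln(0.4005)/5.563=0.164 → t=0.246; u2·a0=0.1935·5.563=1.076 ≤ a1=1.828 → R1 fires; S=4 Z=3 P=6
Draw 3: a1=1.371, a2=0.882, a3=7.200, a0=9.453; τ=−ln(0.9691)/9.453=0.003 → t=0.249; u2·a0=0.9562·9.453=9.039; a1+a2=2.253 < 9.039 ≤ a1+…+a3=9.453 → R3 fires; S=4 Z=3 P=5
Draw 4: a1=1.371, a2=0.735, a3=6.000, a0=8.106; τ=−ln(0.6215)/8.106=0.059 → t=0.308; u2·a0=0.2299·8.106=1.864; a1=1.371 < 1.864 ≤ a1+a2=2.106 → R2 fires; S=5 Z=3 P=6
Draw 5: a1=1.371, a2=0.882, a3=9.000, a0=11.253; τ=−ln(0.4288)/11.253=0.075 → t=0.383; u2·a0=0.3414·11.253=3.842; a1+a2=2.253 < 3.842 ≤ a1+…+a3=11.253 → R3 fires; S=5 Z=3 P=5
Draw 6: a1=1.371, a2=0.735, a3=7.500, a0=9.606; τ=−ln(0.3697)/9.606=0.104 → t=0.487; u2·a0=0.9130·9.606=8.770; a1+a2=2.106 < 8.770 ≤ a1+…+a3=9.606 → R3 fires; S=5 Z=3 P=4
Draw 7: a1=1.371, a2=0.588, a3=6.000, a0=7.959; τ=−ln(0.4189)/7.959=0.109 → t=0.596; u2·a0=0.4297·7.959=3.420; a1+a2=1.959 < 3.420 ≤ a1+…+a3=7.959 → R3 fires; S=5 Z=3 P=3
Draw 8: a1=1.371, a2=0.441, a3=4.500, a0=6.312; τ=−ln(0.1702)/6.312=0.281 → t=0.877; u2·a0=0.2218·6.312=1.400; a1=1.371 < 1.400 ≤ a1+a2=1.812 → R2 fires; S=6 Z=3 P=4
Draw 9: a1=1.371, a2=0.588, a3=7.200, a0=9.159; τ=−ln(0.6129)/9.159=0.053 → t=0.930; u2·a0=0.0028·9.159=0.026 ≤ a1=1.371 → R1 fires; S=8 Z=2 P=5
Draw 10: a1=0.914, a2=0.735, a3=12.000, a0=13.649; τ=−ln(0.3158)/13.649=0.084 → t=1.014; u2·a0=0.0523·13.649=0.714 ≤ a1=0.914 → R1 fires; S=10 Z=1 P=6
Draw 11: a1=0.457, a2=0.882, a3=18.000, a0=19.339; τ=−ln(0.7884)/19.339=0.012 → t=1.027; u2·a0=0.7340·19.339=14.195; a1+a2=1.339 < 14.195 ≤ a1+…+a3=19.339 → R3 fires; S=10 Z=1 P=5
Draw 12: a1=0.457, a2=0.735, a3=15.000, a0=16.192; τ=−ln(0.5029)/16.192=0.042 → t=1.069; u2·a0=0.7678·16.192=12.432; a1+a2=1.192 < 12.432 ≤ a1+…+a3=16.192 → R3 fires; S=10 Z=1 P=4
Draw 13: a1=0.457, a2=0.588, a3=12.000, a0=13.045; τ=−ln(0.7740)/13.045=0.020 → t=1.089; u2·a0=0.9486·13.045=12.374; a1+a2=1.045 < 12.374 ≤ a1+…+a3=13.045 → R3 fires; S=10 Z=1 P=3
Draw 14: a1=0.457, a2=0.441, a3=9.000, a0=9.898; τ=−ln(0.1335)/9.898=0.203 → t=1.292 > T=1.27: stop.
At T=1.27: S=10 Z=1 P=3; the largest is S.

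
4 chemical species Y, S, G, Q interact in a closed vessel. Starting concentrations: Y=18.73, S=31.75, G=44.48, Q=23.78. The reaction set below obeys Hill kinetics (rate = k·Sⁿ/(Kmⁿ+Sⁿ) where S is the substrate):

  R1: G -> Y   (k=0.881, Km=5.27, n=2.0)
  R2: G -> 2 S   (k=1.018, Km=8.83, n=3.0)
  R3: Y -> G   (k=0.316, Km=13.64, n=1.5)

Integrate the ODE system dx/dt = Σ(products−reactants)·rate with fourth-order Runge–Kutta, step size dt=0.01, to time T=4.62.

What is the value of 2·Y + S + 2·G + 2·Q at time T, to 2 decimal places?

Check how each reaction changes W = 2·Y + S + 2·G + 2·Q (weight of products minus weight of reactants):
R1: G -> Y: (2·1) − (2·1) = 2 − 2 = 0
R2: G -> 2 S: (1·2) − (2·1) = 2 − 2 = 0
R3: Y -> G: (2·1) − (2·1) = 2 − 2 = 0
Every reaction leaves W unchanged, so W is conserved and no simulation is needed: W(T) = W(0) = 2·18.73 + 31.75 + 2·44.48 + 2·23.78 = 205.73

Value at T = 205.73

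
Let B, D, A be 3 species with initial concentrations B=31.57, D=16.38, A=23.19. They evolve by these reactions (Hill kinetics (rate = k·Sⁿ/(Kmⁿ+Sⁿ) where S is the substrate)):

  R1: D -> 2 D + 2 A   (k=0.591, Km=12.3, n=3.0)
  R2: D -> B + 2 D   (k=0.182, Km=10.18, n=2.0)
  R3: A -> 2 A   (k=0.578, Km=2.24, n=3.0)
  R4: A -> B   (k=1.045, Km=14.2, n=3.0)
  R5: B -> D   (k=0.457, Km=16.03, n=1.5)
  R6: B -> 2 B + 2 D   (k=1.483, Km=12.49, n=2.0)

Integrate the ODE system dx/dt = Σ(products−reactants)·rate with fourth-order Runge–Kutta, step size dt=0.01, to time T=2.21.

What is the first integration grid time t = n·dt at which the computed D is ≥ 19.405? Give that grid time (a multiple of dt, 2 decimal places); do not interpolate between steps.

RK4 with dt=0.01: 221 steps to T=2.21. Trajectory (selected grid times):
t=0.00: B=31.57 D=16.38 A=23.19
t=0.25: B=32.05 D=17.25 A=23.33
t=0.49: B=32.52 D=18.09 A=23.48
t=0.74: B=33.01 D=18.97 A=23.64
t=0.86: B=33.24 D=19.39 A=23.72
t=0.87: B=33.26 D=19.43 A=23.72
t=0.98: B=33.48 D=19.82 A=23.80
t=1.23: B=33.97 D=20.72 A=23.97
t=1.47: B=34.44 D=21.58 A=24.13
t=1.72: B=34.94 D=22.49 A=24.31
t=1.96: B=35.42 D=23.36 A=24.49
t=2.21: B=35.92 D=24.28 A=24.67
D(0.86)=19.393 < 19.405 but D(0.87)=19.428 ≥ 19.405, so the first grid time is t=0.87.

Threshold first reached at t = 0.87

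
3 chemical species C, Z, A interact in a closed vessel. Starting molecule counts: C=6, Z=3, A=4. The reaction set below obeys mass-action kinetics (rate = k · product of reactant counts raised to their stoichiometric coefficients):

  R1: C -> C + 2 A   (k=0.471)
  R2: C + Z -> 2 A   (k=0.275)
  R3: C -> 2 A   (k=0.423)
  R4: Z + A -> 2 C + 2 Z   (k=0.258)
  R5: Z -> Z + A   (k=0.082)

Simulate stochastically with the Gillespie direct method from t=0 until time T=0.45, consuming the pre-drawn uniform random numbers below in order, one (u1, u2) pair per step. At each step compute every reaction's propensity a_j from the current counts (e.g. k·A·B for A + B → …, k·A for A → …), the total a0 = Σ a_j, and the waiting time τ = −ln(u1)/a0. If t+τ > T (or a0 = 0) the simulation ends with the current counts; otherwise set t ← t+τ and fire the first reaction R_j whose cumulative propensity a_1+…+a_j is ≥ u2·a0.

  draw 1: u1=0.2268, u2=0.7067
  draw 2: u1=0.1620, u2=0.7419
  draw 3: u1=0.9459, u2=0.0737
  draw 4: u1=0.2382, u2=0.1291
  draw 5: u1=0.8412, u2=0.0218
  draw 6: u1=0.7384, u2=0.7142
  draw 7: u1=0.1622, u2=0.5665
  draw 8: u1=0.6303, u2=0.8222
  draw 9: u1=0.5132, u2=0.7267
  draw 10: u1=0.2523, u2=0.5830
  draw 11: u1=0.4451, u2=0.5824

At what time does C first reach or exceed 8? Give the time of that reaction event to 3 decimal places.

t=0.000: C=6 Z=3 A=4
Draw 1: a1=2.826, a2=4.950, a3=2.538, a4=3.096, a5=0.246, a0=13.656; τ=−ln(0.2268)/13.656=0.109 → t=0.109; u2·a0=0.7067·13.656=9.651; a1+a2=7.776 < 9.651 ≤ a1+…+a3=10.314 → R3 fires; C=5 Z=3 A=6
Draw 2: a1=2.355, a2=4.125, a3=2.115, a4=4.644, a5=0.246, a0=13.485; τ=−ln(0.1620)/13.485=0.135 → t=0.244; u2·a0=0.7419·13.485=10.005; a1+…+a3=8.595 < 10.005 ≤ a1+…+a4=13.239 → R4 fires; C=7 Z=4 A=5
Draw 3: a1=3.297, a2=7.700, a3=2.961, a4=5.160, a5=0.328, a0=19.446; τ=−ln(0.9459)/19.446=0.003 → t=0.246; u2·a0=0.0737·19.446=1.433 ≤ a1=3.297 → R1 fires; C=7 Z=4 A=7
Draw 4: a1=3.297, a2=7.700, a3=2.961, a4=7.224, a5=0.328, a0=21.510; τ=−ln(0.2382)/21.510=0.067 → t=0.313; u2·a0=0.1291·21.510=2.777 ≤ a1=3.297 → R1 fires; C=7 Z=4 A=9
Draw 5: a1=3.297, a2=7.700, a3=2.961, a4=9.288, a5=0.328, a0=23.574; τ=−ln(0.8412)/23.574=0.007 → t=0.321; u2·a0=0.0218·23.574=0.514 ≤ a1=3.297 → R1 fires; C=7 Z=4 A=11
Draw 6: a1=3.297, a2=7.700, a3=2.961, a4=11.352, a5=0.328, a0=25.638; τ=−ln(0.7384)/25.638=0.012 → t=0.332; u2·a0=0.7142·25.638=18.311; a1+…+a3=13.958 < 18.311 ≤ a1+…+a4=25.310 → R4 fires; C=9 Z=5 A=10
Draw 7: a1=4.239, a2=12.375, a3=3.807, a4=12.900, a5=0.410, a0=33.731; τ=−ln(0.1622)/33.731=0.054 → t=0.386; u2·a0=0.5665·33.731=19.109; a1+a2=16.614 < 19.109 ≤ a1+…+a3=20.421 → R3 fires; C=8 Z=5 A=12
Draw 8: a1=3.768, a2=11.000, a3=3.384, a4=15.480, a5=0.410, a0=34.042; τ=−ln(0.6303)/34.042=0.014 → t=0.400; u2·a0=0.8222·34.042=27.989; a1+…+a3=18.152 < 27.989 ≤ a1+…+a4=33.632 → R4 fires; C=10 Z=6 A=11
Draw 9: a1=4.710, a2=16.500, a3=4.230, a4=17.028, a5=0.492, a0=42.960; τ=−ln(0.5132)/42.960=0.016 → t=0.415; u2·a0=0.7267·42.960=31.219; a1+…+a3=25.440 < 31.219 ≤ a1+…+a4=42.468 → R4 fires; C=12 Z=7 A=10
Draw 10: a1=5.652, a2=23.100, a3=5.076, a4=18.060, a5=0.574, a0=52.462; τ=−ln(0.2523)/52.462=0.026 → t=0.442; u2·a0=0.5830·52.462=30.585; a1+a2=28.752 < 30.585 ≤ a1+…+a3=33.828 → R3 fires; C=11 Z=7 A=12
Draw 11: a1=5.181, a2=21.175, a3=4.653, a4=21.672, a5=0.574, a0=53.255; τ=−ln(0.4451)/53.255=0.015 → t=0.457 > T=0.45: stop.
C first becomes ≥ 8 when it reaches 9 at the event at t=0.332.

Threshold first reached at t = 0.332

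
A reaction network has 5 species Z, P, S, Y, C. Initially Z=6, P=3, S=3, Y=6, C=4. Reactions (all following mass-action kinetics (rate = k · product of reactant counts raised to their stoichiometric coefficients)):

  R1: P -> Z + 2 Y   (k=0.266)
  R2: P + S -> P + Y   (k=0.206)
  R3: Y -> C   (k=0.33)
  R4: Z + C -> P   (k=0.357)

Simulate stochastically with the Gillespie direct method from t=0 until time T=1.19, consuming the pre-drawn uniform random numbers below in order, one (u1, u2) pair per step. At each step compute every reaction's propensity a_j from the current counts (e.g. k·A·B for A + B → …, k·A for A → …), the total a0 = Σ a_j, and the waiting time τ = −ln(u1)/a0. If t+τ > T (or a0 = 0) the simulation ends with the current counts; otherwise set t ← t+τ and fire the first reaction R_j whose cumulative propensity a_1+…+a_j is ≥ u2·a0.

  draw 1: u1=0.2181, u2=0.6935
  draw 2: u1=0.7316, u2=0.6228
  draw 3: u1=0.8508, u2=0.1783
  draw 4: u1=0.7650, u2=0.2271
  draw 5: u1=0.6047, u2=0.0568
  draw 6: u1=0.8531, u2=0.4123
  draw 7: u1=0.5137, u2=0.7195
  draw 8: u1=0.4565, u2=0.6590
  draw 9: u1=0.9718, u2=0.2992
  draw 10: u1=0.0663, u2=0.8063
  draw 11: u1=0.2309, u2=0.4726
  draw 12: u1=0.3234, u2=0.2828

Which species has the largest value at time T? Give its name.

Dominant species at T: Y

t=0.000: Z=6 P=3 S=3 Y=6 C=4
Draw 1: a1=0.798, a2=1.854, a3=1.980, a4=8.568, a0=13.200; τ=−ln(0.2181)/13.200=0.115 → t=0.115; u2·a0=0.6935·13.200=9.154; a1+…+a3=4.632 < 9.154 ≤ a1+…+a4=13.200 → R4 fires; Z=5 P=4 S=3 Y=6 C=3
Draw 2: a1=1.064, a2=2.472, a3=1.980, a4=5.355, a0=10.871; τ=−ln(0.7316)/10.871=0.029 → t=0.144; u2·a0=0.6228·10.871=6.770; a1+…+a3=5.516 < 6.770 ≤ a1+…+a4=10.871 → R4 fires; Z=4 P=5 S=3 Y=6 C=2
Draw 3: a1=1.330, a2=3.090, a3=1.980, a4=2.856, a0=9.256; τ=−ln(0.8508)/9.256=0.017 → t=0.162; u2·a0=0.1783·9.256=1.650; a1=1.330 < 1.650 ≤ a1+a2=4.420 → R2 fires; Z=4 P=5 S=2 Y=7 C=2
Draw 4: a1=1.330, a2=2.060, a3=2.310, a4=2.856, a0=8.556; τ=−ln(0.7650)/8.556=0.031 → t=0.193; u2·a0=0.2271·8.556=1.943; a1=1.330 < 1.943 ≤ a1+a2=3.390 → R2 fires; Z=4 P=5 S=1 Y=8 C=2
Draw 5: a1=1.330, a2=1.030, a3=2.640, a4=2.856, a0=7.856; τ=−ln(0.6047)/7.856=0.064 → t=0.257; u2·a0=0.0568·7.856=0.446 ≤ a1=1.330 → R1 fires; Z=5 P=4 S=1 Y=10 C=2
Draw 6: a1=1.064, a2=0.824, a3=3.300, a4=3.570, a0=8.758; τ=−ln(0.8531)/8.758=0.018 → t=0.275; u2·a0=0.4123·8.758=3.611; a1+a2=1.888 < 3.611 ≤ a1+…+a3=5.188 → R3 fires; Z=5 P=4 S=1 Y=9 C=3
Draw 7: a1=1.064, a2=0.824, a3=2.970, a4=5.355, a0=10.213; τ=−ln(0.5137)/10.213=0.065 → t=0.340; u2·a0=0.7195·10.213=7.348; a1+…+a3=4.858 < 7.348 ≤ a1+…+a4=10.213 → R4 fires; Z=4 P=5 S=1 Y=9 C=2
Draw 8: a1=1.330, a2=1.030, a3=2.970, a4=2.856, a0=8.186; τ=−ln(0.4565)/8.186=0.096 → t=0.436; u2·a0=0.6590·8.186=5.395; a1+…+a3=5.330 < 5.395 ≤ a1+…+a4=8.186 → R4 fires; Z=3 P=6 S=1 Y=9 C=1
Draw 9: a1=1.596, a2=1.236, a3=2.970, a4=1.071, a0=6.873; τ=−ln(0.9718)/6.873=0.004 → t=0.440; u2·a0=0.2992·6.873=2.056; a1=1.596 < 2.056 ≤ a1+a2=2.832 → R2 fires; Z=3 P=6 S=0 Y=10 C=1
Draw 10: a1=1.596, a2=0.000, a3=3.300, a4=1.071, a0=5.967; τ=−ln(0.0663)/5.967=0.455 → t=0.895; u2·a0=0.8063·5.967=4.811; a1+a2=1.596 < 4.811 ≤ a1+…+a3=4.896 → R3 fires; Z=3 P=6 S=0 Y=9 C=2
Draw 11: a1=1.596, a2=0.000, a3=2.970, a4=2.142, a0=6.708; τ=−ln(0.2309)/6.708=0.219 → t=1.113; u2·a0=0.4726·6.708=3.170; a1+a2=1.596 < 3.170 ≤ a1+…+a3=4.566 → R3 fires; Z=3 P=6 S=0 Y=8 C=3
Draw 12: a1=1.596, a2=0.000, a3=2.640, a4=3.213, a0=7.449; τ=−ln(0.3234)/7.449=0.152 → t=1.265 > T=1.19: stop.
At T=1.19: Z=3 P=6 S=0 Y=8 C=3; the largest is Y.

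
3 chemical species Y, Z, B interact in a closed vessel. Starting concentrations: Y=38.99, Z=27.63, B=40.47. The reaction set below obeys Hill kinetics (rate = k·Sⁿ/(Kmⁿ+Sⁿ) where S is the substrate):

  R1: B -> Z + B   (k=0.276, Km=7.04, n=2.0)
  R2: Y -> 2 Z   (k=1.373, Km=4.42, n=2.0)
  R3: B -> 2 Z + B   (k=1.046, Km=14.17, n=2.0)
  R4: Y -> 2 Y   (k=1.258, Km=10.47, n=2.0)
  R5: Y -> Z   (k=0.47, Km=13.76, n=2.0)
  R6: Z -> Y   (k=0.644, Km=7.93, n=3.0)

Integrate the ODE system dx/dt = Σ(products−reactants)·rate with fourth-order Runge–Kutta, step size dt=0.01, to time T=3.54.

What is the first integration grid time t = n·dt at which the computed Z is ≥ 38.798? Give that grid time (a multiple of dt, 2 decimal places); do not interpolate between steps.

RK4 with dt=0.01: 354 steps to T=3.54. Trajectory (selected grid times):
t=0.00: Y=38.99 Z=27.63 B=40.47
t=0.39: Y=39.00 Z=29.44 B=40.47
t=0.79: Y=39.01 Z=31.29 B=40.47
t=1.18: Y=39.03 Z=33.09 B=40.47
t=1.57: Y=39.04 Z=34.89 B=40.47
t=1.97: Y=39.06 Z=36.74 B=40.47
t=2.36: Y=39.07 Z=38.55 B=40.47
t=2.41: Y=39.07 Z=38.78 B=40.47
t=2.42: Y=39.07 Z=38.82 B=40.47
t=2.75: Y=39.09 Z=40.35 B=40.47
t=3.15: Y=39.10 Z=42.20 B=40.47
t=3.54: Y=39.12 Z=44.00 B=40.47
Z(2.41)=38.778 < 38.798 but Z(2.42)=38.825 ≥ 38.798, so the first grid time is t=2.42.

Threshold first reached at t = 2.42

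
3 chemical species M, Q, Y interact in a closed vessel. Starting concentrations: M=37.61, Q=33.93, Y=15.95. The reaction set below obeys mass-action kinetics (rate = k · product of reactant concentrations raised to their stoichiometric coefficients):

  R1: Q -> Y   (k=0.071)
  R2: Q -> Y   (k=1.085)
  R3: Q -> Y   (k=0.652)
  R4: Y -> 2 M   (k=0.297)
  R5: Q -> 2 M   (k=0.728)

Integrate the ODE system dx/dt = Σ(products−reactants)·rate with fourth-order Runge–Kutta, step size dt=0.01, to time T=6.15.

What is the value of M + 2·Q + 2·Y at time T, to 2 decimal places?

Value at T = 137.37

Check how each reaction changes W = M + 2·Q + 2·Y (weight of products minus weight of reactants):
R1: Q -> Y: (2·1) − (2·1) = 2 − 2 = 0
R2: Q -> Y: (2·1) − (2·1) = 2 − 2 = 0
R3: Q -> Y: (2·1) − (2·1) = 2 − 2 = 0
R4: Y -> 2 M: (1·2) − (2·1) = 2 − 2 = 0
R5: Q -> 2 M: (1·2) − (2·1) = 2 − 2 = 0
Every reaction leaves W unchanged, so W is conserved and no simulation is needed: W(T) = W(0) = 37.61 + 2·33.93 + 2·15.95 = 137.37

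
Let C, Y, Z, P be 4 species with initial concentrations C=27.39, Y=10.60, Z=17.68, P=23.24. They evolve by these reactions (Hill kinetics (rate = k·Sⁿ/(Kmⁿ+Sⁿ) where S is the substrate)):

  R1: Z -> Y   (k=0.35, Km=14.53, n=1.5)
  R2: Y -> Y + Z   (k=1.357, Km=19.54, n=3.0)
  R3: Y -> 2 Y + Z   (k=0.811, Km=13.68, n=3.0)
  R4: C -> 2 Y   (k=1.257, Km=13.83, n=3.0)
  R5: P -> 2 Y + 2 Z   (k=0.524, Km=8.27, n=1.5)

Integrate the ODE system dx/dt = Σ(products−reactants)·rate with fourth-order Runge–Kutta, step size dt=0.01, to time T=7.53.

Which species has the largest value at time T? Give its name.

RK4 with dt=0.01: 753 steps to T=7.53. Trajectory (selected grid times):
t=0.00: C=27.39 Y=10.60 Z=17.68 P=23.24
t=0.84: C=26.46 Y=13.63 Z=18.73 P=22.88
t=1.67: C=25.55 Y=16.72 Z=20.02 P=22.52
t=2.51: C=24.65 Y=19.92 Z=21.54 P=22.16
t=3.35: C=23.76 Y=23.15 Z=23.26 P=21.80
t=4.18: C=22.90 Y=26.35 Z=25.09 P=21.45
t=5.02: C=22.04 Y=29.59 Z=27.05 P=21.10
t=5.86: C=21.20 Y=32.81 Z=29.08 P=20.75
t=6.69: C=20.40 Y=35.96 Z=31.14 P=20.40
t=7.53: C=19.60 Y=39.12 Z=33.26 P=20.05
At T=7.53: C=19.60 Y=39.12 Z=33.26 P=20.05; the largest is Y.

Dominant species at T: Y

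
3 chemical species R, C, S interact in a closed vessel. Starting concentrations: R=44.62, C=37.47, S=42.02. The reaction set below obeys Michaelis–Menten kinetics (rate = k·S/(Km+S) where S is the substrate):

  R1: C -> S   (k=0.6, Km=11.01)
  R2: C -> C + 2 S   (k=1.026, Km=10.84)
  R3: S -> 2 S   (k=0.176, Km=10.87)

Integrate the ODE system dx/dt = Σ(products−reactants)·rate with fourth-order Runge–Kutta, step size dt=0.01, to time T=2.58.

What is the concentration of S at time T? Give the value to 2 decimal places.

RK4 with dt=0.01: 258 steps to T=2.58. Trajectory (selected grid times):
t=0.00: R=44.62 C=37.47 S=42.02
t=0.29: R=44.62 C=37.34 S=42.66
t=0.57: R=44.62 C=37.21 S=43.27
t=0.86: R=44.62 C=37.07 S=43.91
t=1.15: R=44.62 C=36.94 S=44.54
t=1.43: R=44.62 C=36.81 S=45.15
t=1.72: R=44.62 C=36.67 S=45.79
t=2.01: R=44.62 C=36.54 S=46.42
t=2.29: R=44.62 C=36.41 S=47.04
t=2.58: R=44.62 C=36.28 S=47.67
Read off S at T=2.58: 47.67

S at T = 47.67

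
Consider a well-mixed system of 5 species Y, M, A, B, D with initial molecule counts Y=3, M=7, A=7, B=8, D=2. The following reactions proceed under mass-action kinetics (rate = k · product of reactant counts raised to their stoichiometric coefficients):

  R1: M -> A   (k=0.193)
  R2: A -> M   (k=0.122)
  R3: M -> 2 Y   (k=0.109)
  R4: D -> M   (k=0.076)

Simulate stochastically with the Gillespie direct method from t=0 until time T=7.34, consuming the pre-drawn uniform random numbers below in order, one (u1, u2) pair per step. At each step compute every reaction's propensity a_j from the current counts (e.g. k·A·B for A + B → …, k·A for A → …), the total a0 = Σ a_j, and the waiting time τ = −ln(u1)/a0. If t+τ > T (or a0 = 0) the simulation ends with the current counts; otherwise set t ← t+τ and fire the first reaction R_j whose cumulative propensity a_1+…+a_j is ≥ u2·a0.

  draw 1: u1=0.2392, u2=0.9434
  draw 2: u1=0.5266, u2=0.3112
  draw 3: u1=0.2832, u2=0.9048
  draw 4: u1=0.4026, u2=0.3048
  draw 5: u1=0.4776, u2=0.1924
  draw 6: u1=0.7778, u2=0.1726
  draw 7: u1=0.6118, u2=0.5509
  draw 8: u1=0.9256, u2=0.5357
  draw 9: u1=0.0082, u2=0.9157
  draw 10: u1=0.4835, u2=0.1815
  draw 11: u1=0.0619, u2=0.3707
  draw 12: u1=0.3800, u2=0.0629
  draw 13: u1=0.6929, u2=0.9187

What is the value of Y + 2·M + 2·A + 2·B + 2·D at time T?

Value at T = 51

Check how each reaction changes W = Y + 2·M + 2·A + 2·B + 2·D (weight of products minus weight of reactants):
R1: M -> A: (2·1) − (2·1) = 2 − 2 = 0
R2: A -> M: (2·1) − (2·1) = 2 − 2 = 0
R3: M -> 2 Y: (1·2) − (2·1) = 2 − 2 = 0
R4: D -> M: (2·1) − (2·1) = 2 − 2 = 0
Every reaction leaves W unchanged, so W is conserved and no simulation is needed: W(T) = W(0) = 3 + 2·7 + 2·7 + 2·8 + 2·2 = 51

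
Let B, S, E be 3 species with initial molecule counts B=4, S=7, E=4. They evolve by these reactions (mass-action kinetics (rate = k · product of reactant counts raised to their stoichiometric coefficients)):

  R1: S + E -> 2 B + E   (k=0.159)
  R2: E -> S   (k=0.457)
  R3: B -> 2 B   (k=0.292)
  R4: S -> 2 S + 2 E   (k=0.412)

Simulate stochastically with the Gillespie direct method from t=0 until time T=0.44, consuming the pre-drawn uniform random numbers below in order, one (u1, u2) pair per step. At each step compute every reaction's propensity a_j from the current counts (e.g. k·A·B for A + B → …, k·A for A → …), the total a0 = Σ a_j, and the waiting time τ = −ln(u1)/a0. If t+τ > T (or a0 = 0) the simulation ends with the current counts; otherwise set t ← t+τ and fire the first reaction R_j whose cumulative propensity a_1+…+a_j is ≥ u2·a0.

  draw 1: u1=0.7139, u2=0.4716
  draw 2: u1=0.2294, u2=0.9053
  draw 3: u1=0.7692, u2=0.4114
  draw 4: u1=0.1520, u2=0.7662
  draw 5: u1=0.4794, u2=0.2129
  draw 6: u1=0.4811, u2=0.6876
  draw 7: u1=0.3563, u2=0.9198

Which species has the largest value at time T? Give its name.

Dominant species at T: B

t=0.000: B=4 S=7 E=4
Draw 1: a1=4.452, a2=1.828, a3=1.168, a4=2.884, a0=10.332; τ=−ln(0.7139)/10.332=0.033 → t=0.033; u2·a0=0.4716·10.332=4.873; a1=4.452 < 4.873 ≤ a1+a2=6.280 → R2 fires; B=4 S=8 E=3
Draw 2: a1=3.816, a2=1.371, a3=1.168, a4=3.296, a0=9.651; τ=−ln(0.2294)/9.651=0.153 → t=0.185; u2·a0=0.9053·9.651=8.737; a1+…+a3=6.355 < 8.737 ≤ a1+…+a4=9.651 → R4 fires; B=4 S=9 E=5
Draw 3: a1=7.155, a2=2.285, a3=1.168, a4=3.708, a0=14.316; τ=−ln(0.7692)/14.316=0.018 → t=0.204; u2·a0=0.4114·14.316=5.890 ≤ a1=7.155 → R1 fires; B=6 S=8 E=5
Draw 4: a1=6.360, a2=2.285, a3=1.752, a4=3.296, a0=13.693; τ=−ln(0.1520)/13.693=0.138 → t=0.341; u2·a0=0.7662·13.693=10.492; a1+…+a3=10.397 < 10.492 ≤ a1+…+a4=13.693 → R4 fires; B=6 S=9 E=7
Draw 5: a1=10.017, a2=3.199, a3=1.752, a4=3.708, a0=18.676; τ=−ln(0.4794)/18.676=0.039 → t=0.380; u2·a0=0.2129·18.676=3.976 ≤ a1=10.017 → R1 fires; B=8 S=8 E=7
Draw 6: a1=8.904, a2=3.199, a3=2.336, a4=3.296, a0=17.735; τ=−ln(0.4811)/17.735=0.041 → t=0.422; u2·a0=0.6876·17.735=12.195; a1+a2=12.103 < 12.195 ≤ a1+…+a3=14.439 → R3 fires; B=9 S=8 E=7
Draw 7: a1=8.904, a2=3.199, a3=2.628, a4=3.296, a0=18.027; τ=−ln(0.3563)/18.027=0.057 → t=0.479 > T=0.44: stop.
At T=0.44: B=9 S=8 E=7; the largest is B.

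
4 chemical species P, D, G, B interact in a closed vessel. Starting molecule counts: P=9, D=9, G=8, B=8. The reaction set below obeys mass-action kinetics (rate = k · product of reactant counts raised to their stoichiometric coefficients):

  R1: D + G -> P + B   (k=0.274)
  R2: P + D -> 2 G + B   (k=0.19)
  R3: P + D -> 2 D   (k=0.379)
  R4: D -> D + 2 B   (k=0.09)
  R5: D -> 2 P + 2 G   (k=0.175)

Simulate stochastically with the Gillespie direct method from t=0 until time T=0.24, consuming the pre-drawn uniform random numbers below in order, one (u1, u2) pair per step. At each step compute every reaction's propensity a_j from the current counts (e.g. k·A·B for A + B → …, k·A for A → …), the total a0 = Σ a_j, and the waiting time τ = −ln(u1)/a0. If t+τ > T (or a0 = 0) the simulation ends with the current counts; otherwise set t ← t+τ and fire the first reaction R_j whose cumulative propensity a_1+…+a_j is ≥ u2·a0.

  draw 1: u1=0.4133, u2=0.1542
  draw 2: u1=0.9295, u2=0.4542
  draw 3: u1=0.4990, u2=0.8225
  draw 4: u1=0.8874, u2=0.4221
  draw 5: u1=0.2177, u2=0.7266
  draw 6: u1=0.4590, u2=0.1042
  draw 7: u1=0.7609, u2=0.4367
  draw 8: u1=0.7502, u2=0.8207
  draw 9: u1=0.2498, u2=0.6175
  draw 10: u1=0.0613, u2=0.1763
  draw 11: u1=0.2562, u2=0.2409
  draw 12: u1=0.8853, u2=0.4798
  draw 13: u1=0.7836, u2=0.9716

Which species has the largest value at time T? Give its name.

Dominant species at T: B

t=0.000: P=9 D=9 G=8 B=8
Draw 1: a1=19.728, a2=15.390, a3=30.699, a4=0.810, a5=1.575, a0=68.202; τ=−ln(0.4133)/68.202=0.013 → t=0.013; u2·a0=0.1542·68.202=10.517 ≤ a1=19.728 → R1 fires; P=10 D=8 G=7 B=9
Draw 2: a1=15.344, a2=15.200, a3=30.320, a4=0.720, a5=1.400, a0=62.984; τ=−ln(0.9295)/62.984=0.001 → t=0.014; u2·a0=0.4542·62.984=28.607; a1=15.344 < 28.607 ≤ a1+a2=30.544 → R2 fires; P=9 D=7 G=9 B=10
Draw 3: a1=17.262, a2=11.970, a3=23.877, a4=0.630, a5=1.225, a0=54.964; τ=−ln(0.4990)/54.964=0.013 → t=0.027; u2·a0=0.8225·54.964=45.208; a1+a2=29.232 < 45.208 ≤ a1+…+a3=53.109 → R3 fires; P=8 D=8 G=9 B=10
Draw 4: a1=19.728, a2=12.160, a3=24.256, a4=0.720, a5=1.400, a0=58.264; τ=−ln(0.8874)/58.264=0.002 → t=0.029; u2·a0=0.4221·58.264=24.593; a1=19.728 < 24.593 ≤ a1+a2=31.888 → R2 fires; P=7 D=7 G=11 B=11
Draw 5: a1=21.098, a2=9.310, a3=18.571, a4=0.630, a5=1.225, a0=50.834; τ=−ln(0.2177)/50.834=0.030 → t=0.059; u2·a0=0.7266·50.834=36.936; a1+a2=30.408 < 36.936 ≤ a1+…+a3=48.979 → R3 fires; P=6 D=8 G=11 B=11
Draw 6: a1=24.112, a2=9.120, a3=18.192, a4=0.720, a5=1.400, a0=53.544; τ=−ln(0.4590)/53.544=0.015 → t=0.073; u2·a0=0.1042·53.544=5.579 ≤ a1=24.112 → R1 fires; P=7 D=7 G=10 B=12
Draw 7: a1=19.180, a2=9.310, a3=18.571, a4=0.630, a5=1.225, a0=48.916; τ=−ln(0.7609)/48.916=0.006 → t=0.079; u2·a0=0.4367·48.916=21.362; a1=19.180 < 21.362 ≤ a1+a2=28.490 → R2 fires; P=6 D=6 G=12 B=13
Draw 8: a1=19.728, a2=6.840, a3=13.644, a4=0.540, a5=1.050, a0=41.802; τ=−ln(0.7502)/41.802=0.007 → t=0.086; u2·a0=0.8207·41.802=34.307; a1+a2=26.568 < 34.307 ≤ a1+…+a3=40.212 → R3 fires; P=5 D=7 G=12 B=13
Draw 9: a1=23.016, a2=6.650, a3=13.265, a4=0.630, a5=1.225, a0=44.786; τ=−ln(0.2498)/44.786=0.031 → t=0.117; u2·a0=0.6175·44.786=27.655; a1=23.016 < 27.655 ≤ a1+a2=29.666 → R2 fires; P=4 D=6 G=14 B=14
Draw 10: a1=23.016, a2=4.560, a3=9.096, a4=0.540, a5=1.050, a0=38.262; τ=−ln(0.0613)/38.262=0.073 → t=0.190; u2·a0=0.1763·38.262=6.746 ≤ a1=23.016 → R1 fires; P=5 D=5 G=13 B=15
Draw 11: a1=17.810, a2=4.750, a3=9.475, a4=0.450, a5=0.875, a0=33.360; τ=−ln(0.2562)/33.360=0.041 → t=0.231; u2·a0=0.2409·33.360=8.036 ≤ a1=17.810 → R1 fires; P=6 D=4 G=12 B=16
Draw 12: a1=13.152, a2=4.560, a3=9.096, a4=0.360, a5=0.700, a0=27.868; τ=−ln(0.8853)/27.868=0.004 → t=0.235; u2·a0=0.4798·27.868=13.371; a1=13.152 < 13.371 ≤ a1+a2=17.712 → R2 fires; P=5 D=3 G=14 B=17
Draw 13: a1=11.508, a2=2.850, a3=5.685, a4=0.270, a5=0.525, a0=20.838; τ=−ln(0.7836)/20.838=0.012 → t=0.247 > T=0.24: stop.
At T=0.24: P=5 D=3 G=14 B=17; the largest is B.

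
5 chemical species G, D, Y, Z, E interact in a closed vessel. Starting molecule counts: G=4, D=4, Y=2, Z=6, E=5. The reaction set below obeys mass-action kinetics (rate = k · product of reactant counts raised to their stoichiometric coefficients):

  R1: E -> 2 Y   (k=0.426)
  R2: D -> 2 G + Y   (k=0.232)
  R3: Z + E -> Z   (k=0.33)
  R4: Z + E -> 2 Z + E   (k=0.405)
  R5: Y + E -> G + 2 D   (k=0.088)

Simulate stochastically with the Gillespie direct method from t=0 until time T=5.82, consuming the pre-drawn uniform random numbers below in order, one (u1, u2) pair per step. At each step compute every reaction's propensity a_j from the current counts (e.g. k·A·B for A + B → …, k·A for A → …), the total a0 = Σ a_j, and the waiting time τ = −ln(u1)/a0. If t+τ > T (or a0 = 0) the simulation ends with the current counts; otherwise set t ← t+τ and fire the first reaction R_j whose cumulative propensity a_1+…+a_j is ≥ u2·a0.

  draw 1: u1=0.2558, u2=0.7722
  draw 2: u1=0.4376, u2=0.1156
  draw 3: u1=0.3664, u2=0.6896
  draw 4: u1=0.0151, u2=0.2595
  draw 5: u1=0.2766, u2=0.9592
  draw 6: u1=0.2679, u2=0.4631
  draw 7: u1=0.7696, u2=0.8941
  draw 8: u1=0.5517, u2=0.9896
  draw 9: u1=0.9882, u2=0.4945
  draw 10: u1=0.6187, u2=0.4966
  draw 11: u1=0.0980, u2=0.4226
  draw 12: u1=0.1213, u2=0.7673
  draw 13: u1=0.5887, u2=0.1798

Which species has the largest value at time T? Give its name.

t=0.000: G=4 D=4 Y=2 Z=6 E=5
Draw 1: a1=2.130, a2=0.928, a3=9.900, a4=12.150, a5=0.880, a0=25.988; τ=−ln(0.2558)/25.988=0.052 → t=0.052; u2·a0=0.7722·25.988=20.068; a1+…+a3=12.958 < 20.068 ≤ a1+…+a4=25.108 → R4 fires; G=4 D=4 Y=2 Z=7 E=5
Draw 2: a1=2.130, a2=0.928, a3=11.550, a4=14.175, a5=0.880, a0=29.663; τ=−ln(0.4376)/29.663=0.028 → t=0.080; u2·a0=0.1156·29.663=3.429; a1+a2=3.058 < 3.429 ≤ a1+…+a3=14.608 → R3 fires; G=4 D=4 Y=2 Z=7 E=4
Draw 3: a1=1.704, a2=0.928, a3=9.240, a4=11.340, a5=0.704, a0=23.916; τ=−ln(0.3664)/23.916=0.042 → t=0.122; u2·a0=0.6896·23.916=16.492; a1+…+a3=11.872 < 16.492 ≤ a1+…+a4=23.212 → R4 fires; G=4 D=4 Y=2 Z=8 E=4
Draw 4: a1=1.704, a2=0.928, a3=10.560, a4=12.960, a5=0.704, a0=26.856; τ=−ln(0.0151)/26.856=0.156 → t=0.278; u2·a0=0.2595·26.856=6.969; a1+a2=2.632 < 6.969 ≤ a1+…+a3=13.192 → R3 fires; G=4 D=4 Y=2 Z=8 E=3
Draw 5: a1=1.278, a2=0.928, a3=7.920, a4=9.720, a5=0.528, a0=20.374; τ=−ln(0.2766)/20.374=0.063 → t=0.342; u2·a0=0.9592·20.374=19.543; a1+…+a3=10.126 < 19.543 ≤ a1+…+a4=19.846 → R4 fires; G=4 D=4 Y=2 Z=9 E=3
Draw 6: a1=1.278, a2=0.928, a3=8.910, a4=10.935, a5=0.528, a0=22.579; τ=−ln(0.2679)/22.579=0.058 → t=0.400; u2·a0=0.4631·22.579=10.456; a1+a2=2.206 < 10.456 ≤ a1+…+a3=11.116 → R3 fires; G=4 D=4 Y=2 Z=9 E=2
Draw 7: a1=0.852, a2=0.928, a3=5.940, a4=7.290, a5=0.352, a0=15.362; τ=−ln(0.7696)/15.362=0.017 → t=0.417; u2·a0=0.8941·15.362=13.735; a1+…+a3=7.720 < 13.735 ≤ a1+…+a4=15.010 → R4 fires; G=4 D=4 Y=2 Z=10 E=2
Draw 8: a1=0.852, a2=0.928, a3=6.600, a4=8.100, a5=0.352, a0=16.832; τ=−ln(0.5517)/16.832=0.035 → t=0.452; u2·a0=0.9896·16.832=16.657; a1+…+a4=16.480 < 16.657 ≤ a1+…+a5=16.832 → R5 fires; G=5 D=6 Y=1 Z=10 E=1
Draw 9: a1=0.426, a2=1.392, a3=3.300, a4=4.050, a5=0.088, a0=9.256; τ=−ln(0.9882)/9.256=0.001 → t=0.454; u2·a0=0.4945·9.256=4.577; a1+a2=1.818 < 4.577 ≤ a1+…+a3=5.118 → R3 fires; G=5 D=6 Y=1 Z=10 E=0
Draw 10: a1=0.000, a2=1.392, a3=0.000, a4=0.000, a5=0.000, a0=1.392; τ=−ln(0.6187)/1.392=0.345 → t=0.798; u2·a0=0.4966·1.392=0.691; a1=0.000 < 0.691 ≤ a1+a2=1.392 → R2 fires; G=7 D=5 Y=2 Z=10 E=0
Draw 11: a1=0.000, a2=1.160, a3=0.000, a4=0.000, a5=0.000, a0=1.160; τ=−ln(0.0980)/1.160=2.002 → t=2.801; u2·a0=0.4226·1.160=0.490; a1=0.000 < 0.490 ≤ a1+a2=1.160 → R2 fires; G=9 D=4 Y=3 Z=10 E=0
Draw 12: a1=0.000, a2=0.928, a3=0.000, a4=0.000, a5=0.000, a0=0.928; τ=−ln(0.1213)/0.928=2.273 → t=5.074; u2·a0=0.7673·0.928=0.712; a1=0.000 < 0.712 ≤ a1+a2=0.928 → R2 fires; G=11 D=3 Y=4 Z=10 E=0
Draw 13: a1=0.000, a2=0.696, a3=0.000, a4=0.000, a5=0.000, a0=0.696; τ=−ln(0.5887)/0.696=0.761 → t=5.835 > T=5.82: stop.
At T=5.82: G=11 D=3 Y=4 Z=10 E=0; the largest is G.

Dominant species at T: G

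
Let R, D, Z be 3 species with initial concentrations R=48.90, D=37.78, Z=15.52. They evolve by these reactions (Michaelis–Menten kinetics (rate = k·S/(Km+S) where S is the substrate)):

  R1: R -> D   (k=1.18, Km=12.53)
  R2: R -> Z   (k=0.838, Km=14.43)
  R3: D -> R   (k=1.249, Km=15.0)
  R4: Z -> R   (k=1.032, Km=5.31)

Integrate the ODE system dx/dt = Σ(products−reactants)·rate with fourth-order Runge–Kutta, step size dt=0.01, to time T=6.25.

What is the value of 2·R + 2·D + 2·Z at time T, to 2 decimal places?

Check how each reaction changes W = 2·R + 2·D + 2·Z (weight of products minus weight of reactants):
R1: R -> D: (2·1) − (2·1) = 2 − 2 = 0
R2: R -> Z: (2·1) − (2·1) = 2 − 2 = 0
R3: D -> R: (2·1) − (2·1) = 2 − 2 = 0
R4: Z -> R: (2·1) − (2·1) = 2 − 2 = 0
Every reaction leaves W unchanged, so W is conserved and no simulation is needed: W(T) = W(0) = 2·48.90 + 2·37.78 + 2·15.52 = 204.40

Value at T = 204.40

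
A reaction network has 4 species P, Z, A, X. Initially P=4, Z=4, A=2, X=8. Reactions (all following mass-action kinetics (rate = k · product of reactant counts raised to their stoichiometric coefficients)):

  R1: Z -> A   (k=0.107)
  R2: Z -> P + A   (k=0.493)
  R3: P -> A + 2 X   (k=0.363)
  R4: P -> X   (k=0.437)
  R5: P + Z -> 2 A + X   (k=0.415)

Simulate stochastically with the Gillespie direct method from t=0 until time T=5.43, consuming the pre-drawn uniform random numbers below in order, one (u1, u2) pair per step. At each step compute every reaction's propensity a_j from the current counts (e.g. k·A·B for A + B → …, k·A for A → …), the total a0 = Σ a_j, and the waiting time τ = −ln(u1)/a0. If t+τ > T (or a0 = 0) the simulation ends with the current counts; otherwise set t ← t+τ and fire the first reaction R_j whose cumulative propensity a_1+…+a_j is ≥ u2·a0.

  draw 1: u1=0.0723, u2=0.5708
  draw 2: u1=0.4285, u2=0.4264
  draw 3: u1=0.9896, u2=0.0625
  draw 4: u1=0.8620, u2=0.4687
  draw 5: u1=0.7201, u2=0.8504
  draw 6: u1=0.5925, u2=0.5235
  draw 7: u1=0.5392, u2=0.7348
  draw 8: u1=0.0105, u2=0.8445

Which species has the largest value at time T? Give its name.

t=0.000: P=4 Z=4 A=2 X=8
Draw 1: a1=0.428, a2=1.972, a3=1.452, a4=1.748, a5=6.640, a0=12.240; τ=−ln(0.0723)/12.240=0.215 → t=0.215; u2·a0=0.5708·12.240=6.987; a1+…+a4=5.600 < 6.987 ≤ a1+…+a5=12.240 → R5 fires; P=3 Z=3 A=4 X=9
Draw 2: a1=0.321, a2=1.479, a3=1.089, a4=1.311, a5=3.735, a0=7.935; τ=−ln(0.4285)/7.935=0.107 → t=0.321; u2·a0=0.4264·7.935=3.383; a1+…+a3=2.889 < 3.383 ≤ a1+…+a4=4.200 → R4 fires; P=2 Z=3 A=4 X=10
Draw 3: a1=0.321, a2=1.479, a3=0.726, a4=0.874, a5=2.490, a0=5.890; τ=−ln(0.9896)/5.890=0.002 → t=0.323; u2·a0=0.0625·5.890=0.368; a1=0.321 < 0.368 ≤ a1+a2=1.800 → R2 fires; P=3 Z=2 A=5 X=10
Draw 4: a1=0.214, a2=0.986, a3=1.089, a4=1.311, a5=2.490, a0=6.090; τ=−ln(0.8620)/6.090=0.024 → t=0.348; u2·a0=0.4687·6.090=2.854; a1+…+a3=2.289 < 2.854 ≤ a1+…+a4=3.600 → R4 fires; P=2 Z=2 A=5 X=11
Draw 5: a1=0.214, a2=0.986, a3=0.726, a4=0.874, a5=1.660, a0=4.460; τ=−ln(0.7201)/4.460=0.074 → t=0.421; u2·a0=0.8504·4.460=3.793; a1+…+a4=2.800 < 3.793 ≤ a1+…+a5=4.460 → R5 fires; P=1 Z=1 A=7 X=12
Draw 6: a1=0.107, a2=0.493, a3=0.363, a4=0.437, a5=0.415, a0=1.815; τ=−ln(0.5925)/1.815=0.288 → t=0.710; u2·a0=0.5235·1.815=0.950; a1+a2=0.600 < 0.950 ≤ a1+…+a3=0.963 → R3 fires; P=0 Z=1 A=8 X=14
Draw 7: a1=0.107, a2=0.493, a3=0.000, a4=0.000, a5=0.000, a0=0.600; τ=−ln(0.5392)/0.600=1.029 → t=1.739; u2·a0=0.7348·0.600=0.441; a1=0.107 < 0.441 ≤ a1+a2=0.600 → R2 fires; P=1 Z=0 A=9 X=14
Draw 8: a1=0.000, a2=0.000, a3=0.363, a4=0.437, a5=0.000, a0=0.800; τ=−ln(0.0105)/0.800=5.695 → t=7.435 > T=5.43: stop.
At T=5.43: P=1 Z=0 A=9 X=14; the largest is X.

Dominant species at T: X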